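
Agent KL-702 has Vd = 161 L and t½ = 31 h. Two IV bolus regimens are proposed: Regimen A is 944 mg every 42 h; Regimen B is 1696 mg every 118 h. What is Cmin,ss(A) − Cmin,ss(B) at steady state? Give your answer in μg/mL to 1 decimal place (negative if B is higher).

Regimen A: f = (1/2)^(42/31) ≈ 0.3910; Cmin,ss = (944/161)·f/(1−f) ≈ 3.764 μg/mL.
Regimen B: f = (1/2)^(118/31) ≈ 0.0715; Cmin,ss = (1696/161)·f/(1−f) ≈ 0.811 μg/mL.
Difference ≈ 3.764 − 0.811 ≈ 2.953 μg/mL.

3.0 μg/mL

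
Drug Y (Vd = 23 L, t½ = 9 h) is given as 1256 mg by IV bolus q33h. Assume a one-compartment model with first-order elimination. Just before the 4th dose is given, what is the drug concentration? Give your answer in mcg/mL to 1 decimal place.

4.7 mcg/mL

f = (1/2)^(τ/t½) = (1/2)^(33/9) ≈ 0.0787.
C₀ = D/Vd = 1256/23 ≈ 54.609 mcg/mL.
Before the 4th dose, 3 doses have been given. Superposition: Cmin = C₀·(f + f² + … + f^3).
≈ 54.609 × (0.0787 + 0.0062 + 0.0005) ≈ 54.609 × 0.0854 ≈ 4.664 mcg/mL.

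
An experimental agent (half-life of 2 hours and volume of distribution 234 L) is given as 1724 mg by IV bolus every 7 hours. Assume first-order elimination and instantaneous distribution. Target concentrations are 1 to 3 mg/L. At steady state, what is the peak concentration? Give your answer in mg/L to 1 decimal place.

Over one 7-h interval, 7/2 ≈ 3.5 half-lives elapse, leaving f ≈ 0.0884 of each dose.
Accumulation ratio R = 1/(1 − f) ≈ 1/0.9116 ≈ 1.0970.
Each bolus raises the concentration by D/Vd = 1724/234 ≈ 7.368 mg/L.
Steady-state peak Cmax,ss = C₀·R ≈ 7.368 × 1.0970 ≈ 8.083 mg/L.
Peak 8.1 mg/L vs MTC 3 mg/L: exceeds toxic threshold.

8.1 mg/L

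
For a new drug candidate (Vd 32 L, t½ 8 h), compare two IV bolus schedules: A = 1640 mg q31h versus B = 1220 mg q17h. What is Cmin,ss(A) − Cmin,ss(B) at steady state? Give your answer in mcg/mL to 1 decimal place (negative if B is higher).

Regimen A: f = (1/2)^(31/8) ≈ 0.0682; Cmin,ss = (1640/32)·f/(1−f) ≈ 3.751 mcg/mL.
Regimen B: f = (1/2)^(17/8) ≈ 0.2293; Cmin,ss = (1220/32)·f/(1−f) ≈ 11.343 mcg/mL.
Difference ≈ 3.751 − 11.343 ≈ -7.592 mcg/mL.

-7.6 mcg/mL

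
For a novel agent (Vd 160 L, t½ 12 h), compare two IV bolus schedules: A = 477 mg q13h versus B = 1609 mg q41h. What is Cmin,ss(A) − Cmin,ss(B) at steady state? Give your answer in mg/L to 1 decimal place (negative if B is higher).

1.6 mg/L

Regimen A: f = (1/2)^(13/12) ≈ 0.4719; Cmin,ss = (477/160)·f/(1−f) ≈ 2.664 mg/L.
Regimen B: f = (1/2)^(41/12) ≈ 0.0936; Cmin,ss = (1609/160)·f/(1−f) ≈ 1.038 mg/L.
Difference ≈ 2.664 − 1.038 ≈ 1.626 mg/L.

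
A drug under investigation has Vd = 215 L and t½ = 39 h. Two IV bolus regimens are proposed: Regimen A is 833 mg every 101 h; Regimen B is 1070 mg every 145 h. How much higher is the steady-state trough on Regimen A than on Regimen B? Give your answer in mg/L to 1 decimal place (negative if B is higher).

Regimen A: f = (1/2)^(101/39) ≈ 0.1661; Cmin,ss = (833/215)·f/(1−f) ≈ 0.772 mg/L.
Regimen B: f = (1/2)^(145/39) ≈ 0.0760; Cmin,ss = (1070/215)·f/(1−f) ≈ 0.409 mg/L.
Difference ≈ 0.772 − 0.409 ≈ 0.363 mg/L.

0.4 mg/L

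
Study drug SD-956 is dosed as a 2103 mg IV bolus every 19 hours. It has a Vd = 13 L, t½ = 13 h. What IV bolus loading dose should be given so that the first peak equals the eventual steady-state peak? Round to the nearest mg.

3302 mg

f = (1/2)^(19/13) ≈ 0.363106; accumulation ratio R = 1/(1−f) ≈ 1.57012.
Loading dose to hit Cmax,ss on first dose: D_load = D_maint·R ≈ 2103 × 1.57012 ≈ 3301.96 mg.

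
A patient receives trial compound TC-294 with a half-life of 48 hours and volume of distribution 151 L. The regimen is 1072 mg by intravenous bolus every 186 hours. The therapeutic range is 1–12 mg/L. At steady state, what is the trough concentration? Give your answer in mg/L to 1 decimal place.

k = ln2/t½ = ln2/48 ≈ 0.014441 h⁻¹; fraction remaining f = e^(−kτ) = e^(−0.014441×186) ≈ 0.0682.
Accumulation ratio R = 1/(1 − f) ≈ 1/0.9318 ≈ 1.0732.
Single-dose peak C₀ = D/Vd = 1072/151 ≈ 7.099 mg/L.
Cmax,ss = C₀/(1 − f) ≈ 7.099/0.9318 ≈ 7.619 mg/L.
Steady-state trough Cmin,ss = Cmax,ss·f ≈ 7.619 × 0.0682 ≈ 0.520 mg/L.
Trough 0.5 mg/L vs MEC 1 mg/L: subtherapeutic.

0.5 mg/L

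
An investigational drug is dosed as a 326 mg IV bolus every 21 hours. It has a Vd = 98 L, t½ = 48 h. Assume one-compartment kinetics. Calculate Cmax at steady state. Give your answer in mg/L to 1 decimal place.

k = ln2/t½ = ln2/48 ≈ 0.014441 h⁻¹; fraction remaining f = e^(−kτ) = e^(−0.014441×21) ≈ 0.7384.
At steady state, accumulation factor R = 1/(1 − e^(−kτ)) ≈ 3.8226.
Single-dose peak C₀ = D/Vd = 326/98 ≈ 3.327 mg/L.
Steady-state peak Cmax,ss = C₀·R ≈ 3.327 × 3.8226 ≈ 12.718 mg/L.

12.7 mg/L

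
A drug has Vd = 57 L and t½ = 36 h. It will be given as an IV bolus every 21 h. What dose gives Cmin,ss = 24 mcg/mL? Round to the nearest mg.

682 mg

τ/t½ = 21/36 ≈ 0.58333, so f = (1/2)^(21/36) ≈ 0.667420.
Cmin,ss = (D/Vd)·f/(1−f), so D = Cmin,ss·Vd·(1−f)/f.
D = 24 × 57 × (1−f)/f ≈ 24 × 57 × 0.49831 ≈ 681.69 mg.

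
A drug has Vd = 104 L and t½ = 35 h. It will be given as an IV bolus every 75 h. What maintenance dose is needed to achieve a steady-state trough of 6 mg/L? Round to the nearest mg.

τ/t½ = 75/35 ≈ 2.1429, so f = (1/2)^(75/35) ≈ 0.226431.
Cmin,ss = (D/Vd)·f/(1−f), so D = Cmin,ss·Vd·(1−f)/f.
D = 6 × 104 × (1−f)/f ≈ 6 × 104 × 3.41636 ≈ 2131.81 mg.

2132 mg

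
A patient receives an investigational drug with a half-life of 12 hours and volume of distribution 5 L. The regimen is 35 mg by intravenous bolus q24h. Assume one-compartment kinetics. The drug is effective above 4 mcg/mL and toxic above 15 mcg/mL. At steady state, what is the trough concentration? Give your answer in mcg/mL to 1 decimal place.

2.3 mcg/mL

The dosing interval is 2 half-lives, so f = 2^(−2) = 0.25.
Accumulation ratio R = 1/(1 − f) = 1/0.75 = 4/3.
Single-dose peak C₀ = D/Vd = 35/5 = 7 mcg/mL.
Steady-state peak Cmax,ss = C₀·R = 7 × 4/3 ≈ 9.333 mcg/mL.
Steady-state trough Cmin,ss = Cmax,ss·f ≈ 9.333 × 0.25 ≈ 2.333 mcg/mL.
Trough 2.3 mcg/mL vs MEC 4 mcg/mL: subtherapeutic.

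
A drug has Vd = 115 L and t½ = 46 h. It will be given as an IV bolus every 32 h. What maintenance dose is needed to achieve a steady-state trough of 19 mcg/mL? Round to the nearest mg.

τ/t½ = 32/46 ≈ 0.69565, so f = (1/2)^(32/46) ≈ 0.617430.
Cmin,ss = (D/Vd)·f/(1−f), so D = Cmin,ss·Vd·(1−f)/f.
D = 19 × 115 × (1−f)/f ≈ 19 × 115 × 0.61962 ≈ 1353.87 mg.

1354 mg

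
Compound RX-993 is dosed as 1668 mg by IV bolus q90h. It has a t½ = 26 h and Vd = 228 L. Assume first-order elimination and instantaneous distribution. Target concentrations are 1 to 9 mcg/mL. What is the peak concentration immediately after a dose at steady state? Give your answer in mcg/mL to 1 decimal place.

8.0 mcg/mL

τ/t½ = 90/26 ≈ 3.4615, so fraction remaining f = (1/2)^(90/26) ≈ 0.0908.
At steady state, accumulation factor R = 1/(1 − e^(−kτ)) ≈ 1.0999.
Single-dose peak C₀ = D/Vd = 1668/228 ≈ 7.316 mcg/mL.
Steady-state peak Cmax,ss = C₀·R ≈ 7.316 × 1.0999 ≈ 8.047 mcg/mL.
Peak 8.0 mcg/mL vs MTC 9 mcg/mL: below toxic threshold.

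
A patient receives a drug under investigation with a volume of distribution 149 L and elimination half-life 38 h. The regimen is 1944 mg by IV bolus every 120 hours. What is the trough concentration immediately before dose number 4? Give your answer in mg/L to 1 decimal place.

f = (1/2)^(τ/t½) = (1/2)^(120/38) ≈ 0.1120.
C₀ = D/Vd = 1944/149 ≈ 13.047 mg/L.
Before the 4th dose, 3 doses have been given. Superposition: Cmin = C₀·(f + f² + … + f^3).
≈ 13.047 × (0.1120 + 0.0125 + 0.0014) ≈ 13.047 × 0.1259 ≈ 1.643 mg/L.

1.6 mg/L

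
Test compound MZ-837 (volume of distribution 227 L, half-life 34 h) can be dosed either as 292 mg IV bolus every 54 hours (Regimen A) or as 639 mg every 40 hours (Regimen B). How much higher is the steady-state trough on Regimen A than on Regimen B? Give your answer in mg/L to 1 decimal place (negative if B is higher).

-1.6 mg/L

Regimen A: f = (1/2)^(54/34) ≈ 0.3326; Cmin,ss = (292/227)·f/(1−f) ≈ 0.641 mg/L.
Regimen B: f = (1/2)^(40/34) ≈ 0.4424; Cmin,ss = (639/227)·f/(1−f) ≈ 2.233 mg/L.
Difference ≈ 0.641 − 2.233 ≈ -1.592 mg/L.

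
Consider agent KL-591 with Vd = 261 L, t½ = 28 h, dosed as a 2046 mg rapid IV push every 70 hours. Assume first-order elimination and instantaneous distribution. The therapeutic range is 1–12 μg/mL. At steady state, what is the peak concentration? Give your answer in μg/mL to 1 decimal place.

9.5 μg/mL

k = ln2/t½ = ln2/28 ≈ 0.024755 h⁻¹; fraction remaining f = e^(−kτ) = e^(−0.024755×70) ≈ 0.1768.
At steady state, accumulation factor R = 1/(1 − e^(−kτ)) ≈ 1.2148.
Single-dose peak C₀ = D/Vd = 2046/261 ≈ 7.839 μg/mL.
Steady-state peak Cmax,ss = C₀·R ≈ 7.839 × 1.2148 ≈ 9.523 μg/mL.
Peak 9.5 μg/mL vs MTC 12 μg/mL: below toxic threshold.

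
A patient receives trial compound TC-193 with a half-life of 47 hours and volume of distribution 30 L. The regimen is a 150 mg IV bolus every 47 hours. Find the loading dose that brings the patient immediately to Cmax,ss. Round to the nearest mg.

300 mg

f = (1/2)^(47/47) ≈ 0.500000; accumulation ratio R = 1/(1−f) ≈ 2.00000.
Loading dose to hit Cmax,ss on first dose: D_load = D_maint·R ≈ 150 × 2.00000 ≈ 300.00 mg.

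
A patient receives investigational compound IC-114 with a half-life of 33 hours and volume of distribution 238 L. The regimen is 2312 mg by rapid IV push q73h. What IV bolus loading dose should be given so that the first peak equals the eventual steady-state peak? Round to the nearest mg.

2948 mg

f = (1/2)^(73/33) ≈ 0.215817; accumulation ratio R = 1/(1−f) ≈ 1.27521.
Loading dose to hit Cmax,ss on first dose: D_load = D_maint·R ≈ 2312 × 1.27521 ≈ 2948.29 mg.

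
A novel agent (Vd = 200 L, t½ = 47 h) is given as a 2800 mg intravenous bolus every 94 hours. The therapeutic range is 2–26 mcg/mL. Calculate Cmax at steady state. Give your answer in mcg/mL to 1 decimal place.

The dosing interval is 2 half-lives, so f = 2^(−2) = 0.25.
At steady state, R = 1/(1 − 0.25) = 4/3.
Single-dose peak C₀ = D/Vd = 2800/200 = 14 mcg/mL.
Steady-state peak Cmax,ss = C₀·R = 14 × 4/3 ≈ 18.667 mcg/mL.
Peak 18.7 mcg/mL vs MTC 26 mcg/mL: below toxic threshold.

18.7 mcg/mL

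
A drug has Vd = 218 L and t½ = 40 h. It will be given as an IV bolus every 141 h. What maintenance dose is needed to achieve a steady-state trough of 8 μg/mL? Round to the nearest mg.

τ/t½ = 141/40 ≈ 3.525, so f = (1/2)^(141/40) ≈ 0.086870.
Cmin,ss = (D/Vd)·f/(1−f), so D = Cmin,ss·Vd·(1−f)/f.
D = 8 × 218 × (1−f)/f ≈ 8 × 218 × 10.51145 ≈ 18331.97 mg.

18332 mg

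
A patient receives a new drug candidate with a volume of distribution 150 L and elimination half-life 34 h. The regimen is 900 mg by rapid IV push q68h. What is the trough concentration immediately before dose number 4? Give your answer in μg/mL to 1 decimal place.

2.0 μg/mL

f = (1/2)^(τ/t½) = (1/2)^(68/34) ≈ 0.2500.
C₀ = D/Vd = 900/150 ≈ 6.000 μg/mL.
Before the 4th dose, 3 doses have been given. Superposition: Cmin = C₀·(f + f² + … + f^3).
≈ 6.000 × (0.2500 + 0.0625 + 0.0156) ≈ 6.000 × 0.3281 ≈ 1.969 μg/mL.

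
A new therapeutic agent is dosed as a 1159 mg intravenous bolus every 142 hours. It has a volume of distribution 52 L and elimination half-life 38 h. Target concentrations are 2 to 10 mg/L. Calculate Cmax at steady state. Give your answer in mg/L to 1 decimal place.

k = ln2/t½ = ln2/38 ≈ 0.018241 h⁻¹; fraction remaining f = e^(−kτ) = e^(−0.018241×142) ≈ 0.0750.
At steady state, accumulation factor R = 1/(1 − e^(−kτ)) ≈ 1.0811.
Single-dose peak C₀ = D/Vd = 1159/52 ≈ 22.288 mg/L.
Cmax,ss = C₀/(1 − f) ≈ 22.288/0.9250 ≈ 24.095 mg/L.
Peak 24.1 mg/L vs MTC 10 mg/L: exceeds toxic threshold.

24.1 mg/L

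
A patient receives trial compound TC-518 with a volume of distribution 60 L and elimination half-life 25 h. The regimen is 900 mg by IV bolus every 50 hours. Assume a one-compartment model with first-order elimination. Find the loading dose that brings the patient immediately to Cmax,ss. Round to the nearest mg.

f = (1/2)^(50/25) ≈ 0.250000; accumulation ratio R = 1/(1−f) ≈ 1.33333.
Loading dose to hit Cmax,ss on first dose: D_load = D_maint·R ≈ 900 × 1.33333 ≈ 1200.00 mg.

1200 mg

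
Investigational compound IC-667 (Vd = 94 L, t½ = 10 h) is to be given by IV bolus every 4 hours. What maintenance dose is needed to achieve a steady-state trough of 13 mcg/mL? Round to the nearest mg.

τ/t½ = 4/10 ≈ 0.4, so f = (1/2)^(4/10) ≈ 0.757858.
Cmin,ss = (D/Vd)·f/(1−f), so D = Cmin,ss·Vd·(1−f)/f.
D = 13 × 94 × (1−f)/f ≈ 13 × 94 × 0.31951 ≈ 390.44 mg.

390 mg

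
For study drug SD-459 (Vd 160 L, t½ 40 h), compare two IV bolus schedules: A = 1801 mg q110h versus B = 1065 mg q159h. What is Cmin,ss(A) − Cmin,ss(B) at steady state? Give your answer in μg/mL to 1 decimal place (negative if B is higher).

1.5 μg/mL

Regimen A: f = (1/2)^(110/40) ≈ 0.1487; Cmin,ss = (1801/160)·f/(1−f) ≈ 1.966 μg/mL.
Regimen B: f = (1/2)^(159/40) ≈ 0.0636; Cmin,ss = (1065/160)·f/(1−f) ≈ 0.452 μg/mL.
Difference ≈ 1.966 − 0.452 ≈ 1.514 μg/mL.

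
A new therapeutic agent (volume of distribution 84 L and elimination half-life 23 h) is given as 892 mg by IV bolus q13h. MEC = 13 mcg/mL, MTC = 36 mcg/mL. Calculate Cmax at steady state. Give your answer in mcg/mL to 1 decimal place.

Over one 13-h interval, 13/23 ≈ 0.56522 half-lives elapse, leaving f ≈ 0.6759 of each dose.
Accumulation ratio R = 1/(1 − f) ≈ 1/0.3241 ≈ 3.0855.
Single-dose peak C₀ = D/Vd = 892/84 ≈ 10.619 mcg/mL.
Steady-state peak Cmax,ss = C₀·R ≈ 10.619 × 3.0855 ≈ 32.765 mcg/mL.
Peak 32.8 mcg/mL vs MTC 36 mcg/mL: below toxic threshold.

32.8 mcg/mL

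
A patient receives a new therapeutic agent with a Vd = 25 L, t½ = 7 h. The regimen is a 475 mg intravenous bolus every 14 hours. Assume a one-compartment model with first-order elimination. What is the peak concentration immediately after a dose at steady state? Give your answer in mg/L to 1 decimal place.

τ = 14 h = 2 half-lives, so f = (1/2)^2 = 0.25.
At steady state, R = 1/(1 − 0.25) = 4/3.
Single-dose peak C₀ = D/Vd = 475/25 = 19 mg/L.
Steady-state peak Cmax,ss = C₀·R = 19 × 4/3 ≈ 25.333 mg/L.

25.3 mg/L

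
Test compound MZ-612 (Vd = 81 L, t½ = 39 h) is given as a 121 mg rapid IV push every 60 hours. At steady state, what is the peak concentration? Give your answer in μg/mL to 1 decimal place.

2.3 μg/mL

τ/t½ = 60/39 ≈ 1.5385, so fraction remaining f = (1/2)^(60/39) ≈ 0.3443.
Accumulation ratio R = 1/(1 − f) ≈ 1/0.6557 ≈ 1.5251.
Each bolus raises the concentration by D/Vd = 121/81 ≈ 1.494 μg/mL.
Steady-state peak Cmax,ss = C₀·R ≈ 1.494 × 1.5251 ≈ 2.278 μg/mL.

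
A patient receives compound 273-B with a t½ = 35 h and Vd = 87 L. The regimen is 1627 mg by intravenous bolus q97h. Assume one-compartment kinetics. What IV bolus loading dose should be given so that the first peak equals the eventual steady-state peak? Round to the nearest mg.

1906 mg

f = (1/2)^(97/35) ≈ 0.146459; accumulation ratio R = 1/(1−f) ≈ 1.17159.
Loading dose to hit Cmax,ss on first dose: D_load = D_maint·R ≈ 1627 × 1.17159 ≈ 1906.18 mg.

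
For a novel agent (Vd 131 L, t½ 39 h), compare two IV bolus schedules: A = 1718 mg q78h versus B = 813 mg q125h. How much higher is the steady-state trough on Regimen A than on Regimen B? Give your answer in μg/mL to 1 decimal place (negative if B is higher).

Regimen A: f = (1/2)^(78/39) ≈ 0.2500; Cmin,ss = (1718/131)·f/(1−f) ≈ 4.372 μg/mL.
Regimen B: f = (1/2)^(125/39) ≈ 0.1084; Cmin,ss = (813/131)·f/(1−f) ≈ 0.755 μg/mL.
Difference ≈ 4.372 − 0.755 ≈ 3.617 μg/mL.

3.6 μg/mL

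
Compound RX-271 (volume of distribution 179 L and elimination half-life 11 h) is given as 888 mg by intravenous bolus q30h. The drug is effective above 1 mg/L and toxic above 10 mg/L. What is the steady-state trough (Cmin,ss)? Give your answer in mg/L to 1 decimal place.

k = ln2/t½ = ln2/11 ≈ 0.063013 h⁻¹; fraction remaining f = e^(−kτ) = e^(−0.063013×30) ≈ 0.1510.
Each bolus raises the concentration by D/Vd = 888/179 ≈ 4.961 mg/L.
Steady-state trough Cmin,ss = C₀·f/(1−f) ≈ 4.961 × 0.1510/0.8490 ≈ 0.882 mg/L.
Trough 0.9 mg/L vs MEC 1 mg/L: subtherapeutic.

0.9 mg/L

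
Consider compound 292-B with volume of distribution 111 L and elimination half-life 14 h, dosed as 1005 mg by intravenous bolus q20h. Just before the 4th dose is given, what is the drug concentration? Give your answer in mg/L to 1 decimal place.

5.1 mg/L

f = (1/2)^(τ/t½) = (1/2)^(20/14) ≈ 0.3715.
C₀ = D/Vd = 1005/111 ≈ 9.054 mg/L.
Before the 4th dose, 3 doses have been given. Superposition: Cmin = C₀·(f + f² + … + f^3).
≈ 9.054 × (0.3715 + 0.1380 + 0.0513) ≈ 9.054 × 0.5608 ≈ 5.077 mg/L.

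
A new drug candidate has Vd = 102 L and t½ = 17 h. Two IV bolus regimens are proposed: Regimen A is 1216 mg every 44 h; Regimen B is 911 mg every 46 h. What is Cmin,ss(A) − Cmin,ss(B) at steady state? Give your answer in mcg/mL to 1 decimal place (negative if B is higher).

Regimen A: f = (1/2)^(44/17) ≈ 0.1663; Cmin,ss = (1216/102)·f/(1−f) ≈ 2.378 mcg/mL.
Regimen B: f = (1/2)^(46/17) ≈ 0.1533; Cmin,ss = (911/102)·f/(1−f) ≈ 1.617 mcg/mL.
Difference ≈ 2.378 − 1.617 ≈ 0.761 mcg/mL.

0.8 mcg/mL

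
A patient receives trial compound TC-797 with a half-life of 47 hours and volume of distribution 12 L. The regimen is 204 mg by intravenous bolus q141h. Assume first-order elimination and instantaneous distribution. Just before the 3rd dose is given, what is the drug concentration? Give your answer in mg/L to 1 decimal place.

2.4 mg/L

f = (1/2)^(τ/t½) = (1/2)^(141/47) ≈ 0.1250.
C₀ = D/Vd = 204/12 ≈ 17.000 mg/L.
Before the 3rd dose, 2 doses have been given. Superposition: Cmin = C₀·(f + f²).
≈ 17.000 × (0.1250 + 0.0156) ≈ 17.000 × 0.1406 ≈ 2.390 mg/L.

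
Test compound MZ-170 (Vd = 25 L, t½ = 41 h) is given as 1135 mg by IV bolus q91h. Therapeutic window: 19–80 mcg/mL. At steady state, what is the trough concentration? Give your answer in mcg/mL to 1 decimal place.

12.4 mcg/mL

Over one 91-h interval, 91/41 ≈ 2.2195 half-lives elapse, leaving f ≈ 0.2147 of each dose.
Accumulation ratio R = 1/(1 − f) ≈ 1/0.7853 ≈ 1.2734.
Each bolus raises the concentration by D/Vd = 1135/25 ≈ 45.400 mcg/mL.
Cmax,ss = C₀/(1 − f) ≈ 45.400/0.7853 ≈ 57.812 mcg/mL.
One interval later, Cmin,ss = Cmax,ss·e^(−kτ) ≈ 57.812 × 0.2147 ≈ 12.412 mcg/mL.
Trough 12.4 mcg/mL vs MEC 19 mcg/mL: subtherapeutic.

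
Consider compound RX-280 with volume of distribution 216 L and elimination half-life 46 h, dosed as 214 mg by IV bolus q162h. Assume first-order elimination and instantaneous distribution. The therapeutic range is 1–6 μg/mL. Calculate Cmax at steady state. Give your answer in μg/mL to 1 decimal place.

τ/t½ = 162/46 ≈ 3.5217, so fraction remaining f = (1/2)^(162/46) ≈ 0.0871.
Accumulation ratio R = 1/(1 − f) ≈ 1/0.9129 ≈ 1.0954.
Each bolus raises the concentration by D/Vd = 214/216 ≈ 0.991 μg/mL.
Steady-state peak Cmax,ss = C₀·R ≈ 0.991 × 1.0954 ≈ 1.086 μg/mL.
Peak 1.1 μg/mL vs MTC 6 μg/mL: below toxic threshold.

1.1 μg/mL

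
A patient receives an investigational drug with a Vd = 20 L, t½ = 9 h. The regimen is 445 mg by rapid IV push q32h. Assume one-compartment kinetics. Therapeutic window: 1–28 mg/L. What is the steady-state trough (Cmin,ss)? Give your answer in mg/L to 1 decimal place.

2.1 mg/L

τ/t½ = 32/9 ≈ 3.5556, so fraction remaining f = (1/2)^(32/9) ≈ 0.0850.
At steady state, accumulation factor R = 1/(1 − e^(−kτ)) ≈ 1.0929.
Single-dose peak C₀ = D/Vd = 445/20 ≈ 22.250 mg/L.
Cmax,ss = C₀/(1 − f) ≈ 22.250/0.9150 ≈ 24.317 mg/L.
Steady-state trough Cmin,ss = Cmax,ss·f ≈ 24.317 × 0.0850 ≈ 2.067 mg/L.
Trough 2.1 mg/L vs MEC 1 mg/L: adequate.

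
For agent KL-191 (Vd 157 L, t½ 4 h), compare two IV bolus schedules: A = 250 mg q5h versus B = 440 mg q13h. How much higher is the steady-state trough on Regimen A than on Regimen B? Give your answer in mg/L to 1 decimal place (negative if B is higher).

Regimen A: f = (1/2)^(5/4) ≈ 0.4204; Cmin,ss = (250/157)·f/(1−f) ≈ 1.155 mg/L.
Regimen B: f = (1/2)^(13/4) ≈ 0.1051; Cmin,ss = (440/157)·f/(1−f) ≈ 0.329 mg/L.
Difference ≈ 1.155 − 0.329 ≈ 0.826 mg/L.

0.8 mg/L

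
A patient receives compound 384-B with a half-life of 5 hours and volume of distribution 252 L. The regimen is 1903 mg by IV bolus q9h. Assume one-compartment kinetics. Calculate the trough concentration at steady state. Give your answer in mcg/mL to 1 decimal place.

3.0 mcg/mL

k = ln2/t½ = ln2/5 ≈ 0.138629 h⁻¹; fraction remaining f = e^(−kτ) = e^(−0.138629×9) ≈ 0.2872.
At steady state, accumulation factor R = 1/(1 − e^(−kτ)) ≈ 1.4029.
Single-dose peak C₀ = D/Vd = 1903/252 ≈ 7.552 mcg/mL.
Steady-state peak Cmax,ss = C₀·R ≈ 7.552 × 1.4029 ≈ 10.595 mcg/mL.
Steady-state trough Cmin,ss = Cmax,ss·f ≈ 10.595 × 0.2872 ≈ 3.043 mcg/mL.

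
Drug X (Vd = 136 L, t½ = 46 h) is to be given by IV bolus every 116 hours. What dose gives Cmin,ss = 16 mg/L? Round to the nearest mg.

10320 mg

τ/t½ = 116/46 ≈ 2.5217, so f = (1/2)^(116/46) ≈ 0.174133.
Cmin,ss = (D/Vd)·f/(1−f), so D = Cmin,ss·Vd·(1−f)/f.
D = 16 × 136 × (1−f)/f ≈ 16 × 136 × 4.74274 ≈ 10320.20 mg.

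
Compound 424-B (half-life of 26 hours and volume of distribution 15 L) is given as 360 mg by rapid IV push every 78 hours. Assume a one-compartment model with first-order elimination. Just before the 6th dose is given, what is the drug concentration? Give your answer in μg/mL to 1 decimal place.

f = (1/2)^(τ/t½) = (1/2)^(78/26) ≈ 0.1250.
C₀ = D/Vd = 360/15 ≈ 24.000 μg/mL.
Before the 6th dose, 5 doses have been given. Superposition: Cmin = C₀·(f + f² + … + f^5).
≈ 24.000 × (0.1250 + 0.0156 + 0.0020 + 0.0002 + 0.0000) ≈ 24.000 × 0.1428 ≈ 3.427 μg/mL.

3.4 μg/mL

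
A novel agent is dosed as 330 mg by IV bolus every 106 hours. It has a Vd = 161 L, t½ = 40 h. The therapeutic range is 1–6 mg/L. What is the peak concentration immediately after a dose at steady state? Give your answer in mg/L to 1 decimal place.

2.4 mg/L

k = ln2/t½ = ln2/40 ≈ 0.017329 h⁻¹; fraction remaining f = e^(−kτ) = e^(−0.017329×106) ≈ 0.1593.
Accumulation ratio R = 1/(1 − f) ≈ 1/0.8407 ≈ 1.1895.
Single-dose peak C₀ = D/Vd = 330/161 ≈ 2.050 mg/L.
Steady-state peak Cmax,ss = C₀·R ≈ 2.050 × 1.1895 ≈ 2.438 mg/L.
Peak 2.4 mg/L vs MTC 6 mg/L: below toxic threshold.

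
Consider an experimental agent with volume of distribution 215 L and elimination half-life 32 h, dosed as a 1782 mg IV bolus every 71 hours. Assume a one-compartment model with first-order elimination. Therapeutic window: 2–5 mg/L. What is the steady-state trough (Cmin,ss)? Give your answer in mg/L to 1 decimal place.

k = ln2/t½ = ln2/32 ≈ 0.021661 h⁻¹; fraction remaining f = e^(−kτ) = e^(−0.021661×71) ≈ 0.2148.
At steady state, accumulation factor R = 1/(1 − e^(−kτ)) ≈ 1.2736.
Single-dose peak C₀ = D/Vd = 1782/215 ≈ 8.288 mg/L.
Steady-state peak Cmax,ss = C₀·R ≈ 8.288 × 1.2736 ≈ 10.556 mg/L.
One interval later, Cmin,ss = Cmax,ss·e^(−kτ) ≈ 10.556 × 0.2148 ≈ 2.267 mg/L.
Trough 2.3 mg/L vs MEC 2 mg/L: adequate.

2.3 mg/L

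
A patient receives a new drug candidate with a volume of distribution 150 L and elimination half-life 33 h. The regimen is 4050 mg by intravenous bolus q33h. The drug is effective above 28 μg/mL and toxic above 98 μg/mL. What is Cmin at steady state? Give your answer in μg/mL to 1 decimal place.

27.0 μg/mL

τ = 33 h = 1 half-life, so f = (1/2)^1 = 0.5.
Accumulation ratio R = 1/(1 − f) = 1/0.5 = 2/1.
Single-dose peak C₀ = D/Vd = 4050/150 = 27 μg/mL.
Steady-state peak Cmax,ss = C₀·R = 27 × 2/1 ≈ 54.000 μg/mL.
Steady-state trough Cmin,ss = Cmax,ss·f ≈ 54.000 × 0.5 ≈ 27.000 μg/mL.
Trough 27.0 μg/mL vs MEC 28 μg/mL: subtherapeutic.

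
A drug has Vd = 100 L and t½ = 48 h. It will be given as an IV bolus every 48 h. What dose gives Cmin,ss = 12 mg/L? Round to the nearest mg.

1200 mg

τ/t½ = 48/48 ≈ 1, so f = (1/2)^(48/48) ≈ 0.500000.
Cmin,ss = (D/Vd)·f/(1−f), so D = Cmin,ss·Vd·(1−f)/f.
D = 12 × 100 × (1−f)/f ≈ 12 × 100 × 1.00000 ≈ 1200.00 mg.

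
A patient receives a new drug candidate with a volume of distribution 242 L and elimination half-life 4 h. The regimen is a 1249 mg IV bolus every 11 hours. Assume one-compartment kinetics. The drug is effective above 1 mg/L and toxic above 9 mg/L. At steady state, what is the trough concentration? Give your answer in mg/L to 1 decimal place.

0.9 mg/L

Over one 11-h interval, 11/4 ≈ 2.75 half-lives elapse, leaving f ≈ 0.1487 of each dose.
Each bolus raises the concentration by D/Vd = 1249/242 ≈ 5.161 mg/L.
Steady-state trough Cmin,ss = C₀·f/(1−f) ≈ 5.161 × 0.1487/0.8513 ≈ 0.901 mg/L.
Trough 0.9 mg/L vs MEC 1 mg/L: subtherapeutic.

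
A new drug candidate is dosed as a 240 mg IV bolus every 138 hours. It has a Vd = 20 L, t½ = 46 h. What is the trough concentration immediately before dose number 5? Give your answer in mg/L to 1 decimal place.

f = (1/2)^(τ/t½) = (1/2)^(138/46) ≈ 0.1250.
C₀ = D/Vd = 240/20 ≈ 12.000 mg/L.
Before the 5th dose, 4 doses have been given. Superposition: Cmin = C₀·(f + f² + … + f^4).
≈ 12.000 × (0.1250 + 0.0156 + 0.0020 + 0.0002) ≈ 12.000 × 0.1428 ≈ 1.714 mg/L.

1.7 mg/L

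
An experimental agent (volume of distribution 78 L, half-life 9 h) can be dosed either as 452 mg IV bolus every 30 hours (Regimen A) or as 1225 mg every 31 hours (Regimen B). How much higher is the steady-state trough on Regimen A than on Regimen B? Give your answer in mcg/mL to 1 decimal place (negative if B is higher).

-1.0 mcg/mL

Regimen A: f = (1/2)^(30/9) ≈ 0.0992; Cmin,ss = (452/78)·f/(1−f) ≈ 0.638 mcg/mL.
Regimen B: f = (1/2)^(31/9) ≈ 0.0919; Cmin,ss = (1225/78)·f/(1−f) ≈ 1.589 mcg/mL.
Difference ≈ 0.638 − 1.589 ≈ -0.951 mcg/mL.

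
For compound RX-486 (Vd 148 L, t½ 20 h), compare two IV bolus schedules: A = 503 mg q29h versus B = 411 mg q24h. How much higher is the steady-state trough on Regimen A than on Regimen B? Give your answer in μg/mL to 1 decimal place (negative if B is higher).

Regimen A: f = (1/2)^(29/20) ≈ 0.3660; Cmin,ss = (503/148)·f/(1−f) ≈ 1.962 μg/mL.
Regimen B: f = (1/2)^(24/20) ≈ 0.4353; Cmin,ss = (411/148)·f/(1−f) ≈ 2.141 μg/mL.
Difference ≈ 1.962 − 2.141 ≈ -0.179 μg/mL.

-0.2 μg/mL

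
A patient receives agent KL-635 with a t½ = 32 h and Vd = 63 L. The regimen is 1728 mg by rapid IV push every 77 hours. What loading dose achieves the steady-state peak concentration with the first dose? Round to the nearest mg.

f = (1/2)^(77/32) ≈ 0.188646; accumulation ratio R = 1/(1−f) ≈ 1.23251.
Loading dose to hit Cmax,ss on first dose: D_load = D_maint·R ≈ 1728 × 1.23251 ≈ 2129.78 mg.

2130 mg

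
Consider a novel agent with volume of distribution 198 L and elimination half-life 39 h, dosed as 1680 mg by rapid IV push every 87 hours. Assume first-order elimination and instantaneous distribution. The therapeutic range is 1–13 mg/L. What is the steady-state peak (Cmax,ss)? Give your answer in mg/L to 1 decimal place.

k = ln2/t½ = ln2/39 ≈ 0.017773 h⁻¹; fraction remaining f = e^(−kτ) = e^(−0.017773×87) ≈ 0.2130.
Accumulation ratio R = 1/(1 − f) ≈ 1/0.7870 ≈ 1.2706.
Each bolus raises the concentration by D/Vd = 1680/198 ≈ 8.485 mg/L.
Steady-state peak Cmax,ss = C₀·R ≈ 8.485 × 1.2706 ≈ 10.781 mg/L.
Peak 10.8 mg/L vs MTC 13 mg/L: below toxic threshold.

10.8 mg/L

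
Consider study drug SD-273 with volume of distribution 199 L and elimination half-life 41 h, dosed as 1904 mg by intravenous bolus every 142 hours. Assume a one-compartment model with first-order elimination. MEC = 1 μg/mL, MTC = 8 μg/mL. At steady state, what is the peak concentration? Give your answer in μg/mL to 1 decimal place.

10.5 μg/mL

τ/t½ = 142/41 ≈ 3.4634, so fraction remaining f = (1/2)^(142/41) ≈ 0.0907.
Accumulation ratio R = 1/(1 − f) ≈ 1/0.9093 ≈ 1.0997.
Each bolus raises the concentration by D/Vd = 1904/199 ≈ 9.568 μg/mL.
Steady-state peak Cmax,ss = C₀·R ≈ 9.568 × 1.0997 ≈ 10.522 μg/mL.
Peak 10.5 μg/mL vs MTC 8 μg/mL: exceeds toxic threshold.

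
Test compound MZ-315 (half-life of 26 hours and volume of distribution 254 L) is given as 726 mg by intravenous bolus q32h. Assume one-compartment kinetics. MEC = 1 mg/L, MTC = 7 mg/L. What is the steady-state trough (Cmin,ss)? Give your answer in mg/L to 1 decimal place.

Over one 32-h interval, 32/26 ≈ 1.2308 half-lives elapse, leaving f ≈ 0.4261 of each dose.
Each bolus raises the concentration by D/Vd = 726/254 ≈ 2.858 mg/L.
Steady-state trough Cmin,ss = C₀·f/(1−f) ≈ 2.858 × 0.4261/0.5739 ≈ 2.122 mg/L.
Trough 2.1 mg/L vs MEC 1 mg/L: adequate.

2.1 mg/L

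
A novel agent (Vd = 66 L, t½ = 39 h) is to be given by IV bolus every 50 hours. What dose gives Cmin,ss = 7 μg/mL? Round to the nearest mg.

τ/t½ = 50/39 ≈ 1.2821, so f = (1/2)^(50/39) ≈ 0.411210.
Cmin,ss = (D/Vd)·f/(1−f), so D = Cmin,ss·Vd·(1−f)/f.
D = 7 × 66 × (1−f)/f ≈ 7 × 66 × 1.43185 ≈ 661.51 mg.

662 mg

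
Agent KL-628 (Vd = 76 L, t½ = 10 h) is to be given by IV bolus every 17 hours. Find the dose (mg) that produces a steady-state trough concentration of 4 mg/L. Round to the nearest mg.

684 mg

τ/t½ = 17/10 ≈ 1.7, so f = (1/2)^(17/10) ≈ 0.307786.
Cmin,ss = (D/Vd)·f/(1−f), so D = Cmin,ss·Vd·(1−f)/f.
D = 4 × 76 × (1−f)/f ≈ 4 × 76 × 2.24901 ≈ 683.70 mg.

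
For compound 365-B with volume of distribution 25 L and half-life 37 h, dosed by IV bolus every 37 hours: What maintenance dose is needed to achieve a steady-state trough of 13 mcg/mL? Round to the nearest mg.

τ/t½ = 37/37 ≈ 1, so f = (1/2)^(37/37) ≈ 0.500000.
Cmin,ss = (D/Vd)·f/(1−f), so D = Cmin,ss·Vd·(1−f)/f.
D = 13 × 25 × (1−f)/f ≈ 13 × 25 × 1.00000 ≈ 325.00 mg.

325 mg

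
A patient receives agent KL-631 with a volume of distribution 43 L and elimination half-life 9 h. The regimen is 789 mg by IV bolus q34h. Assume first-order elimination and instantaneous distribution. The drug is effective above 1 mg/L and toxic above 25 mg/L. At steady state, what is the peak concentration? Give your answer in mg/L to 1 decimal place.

Over one 34-h interval, 34/9 ≈ 3.7778 half-lives elapse, leaving f ≈ 0.0729 of each dose.
At steady state, accumulation factor R = 1/(1 − e^(−kτ)) ≈ 1.0786.
Single-dose peak C₀ = D/Vd = 789/43 ≈ 18.349 mg/L.
Steady-state peak Cmax,ss = C₀·R ≈ 18.349 × 1.0786 ≈ 19.791 mg/L.
Peak 19.8 mg/L vs MTC 25 mg/L: below toxic threshold.

19.8 mg/L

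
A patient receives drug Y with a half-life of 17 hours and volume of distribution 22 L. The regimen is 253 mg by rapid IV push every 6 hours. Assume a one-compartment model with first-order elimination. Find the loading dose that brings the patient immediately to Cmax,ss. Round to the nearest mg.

f = (1/2)^(6/17) ≈ 0.782986; accumulation ratio R = 1/(1−f) ≈ 4.60800.
Loading dose to hit Cmax,ss on first dose: D_load = D_maint·R ≈ 253 × 4.60800 ≈ 1165.82 mg.

1166 mg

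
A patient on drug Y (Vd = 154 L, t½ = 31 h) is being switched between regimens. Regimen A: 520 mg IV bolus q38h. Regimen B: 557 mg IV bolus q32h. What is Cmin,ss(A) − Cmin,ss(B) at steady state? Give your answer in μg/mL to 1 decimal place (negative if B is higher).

Regimen A: f = (1/2)^(38/31) ≈ 0.4276; Cmin,ss = (520/154)·f/(1−f) ≈ 2.522 μg/mL.
Regimen B: f = (1/2)^(32/31) ≈ 0.4889; Cmin,ss = (557/154)·f/(1−f) ≈ 3.460 μg/mL.
Difference ≈ 2.522 − 3.460 ≈ -0.938 μg/mL.

-0.9 μg/mL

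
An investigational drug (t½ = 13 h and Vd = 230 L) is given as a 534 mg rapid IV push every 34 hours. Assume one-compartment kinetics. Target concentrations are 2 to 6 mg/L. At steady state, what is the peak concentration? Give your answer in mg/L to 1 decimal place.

2.8 mg/L

τ/t½ = 34/13 ≈ 2.6154, so fraction remaining f = (1/2)^(34/13) ≈ 0.1632.
At steady state, accumulation factor R = 1/(1 − e^(−kτ)) ≈ 1.1950.
Single-dose peak C₀ = D/Vd = 534/230 ≈ 2.322 mg/L.
Steady-state peak Cmax,ss = C₀·R ≈ 2.322 × 1.1950 ≈ 2.775 mg/L.
Peak 2.8 mg/L vs MTC 6 mg/L: below toxic threshold.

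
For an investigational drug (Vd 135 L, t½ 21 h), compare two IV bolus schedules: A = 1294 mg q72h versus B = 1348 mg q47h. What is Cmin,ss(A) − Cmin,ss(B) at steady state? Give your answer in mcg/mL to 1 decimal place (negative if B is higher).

-1.7 mcg/mL

Regimen A: f = (1/2)^(72/21) ≈ 0.0929; Cmin,ss = (1294/135)·f/(1−f) ≈ 0.982 mcg/mL.
Regimen B: f = (1/2)^(47/21) ≈ 0.2120; Cmin,ss = (1348/135)·f/(1−f) ≈ 2.686 mcg/mL.
Difference ≈ 0.982 − 2.686 ≈ -1.704 mcg/mL.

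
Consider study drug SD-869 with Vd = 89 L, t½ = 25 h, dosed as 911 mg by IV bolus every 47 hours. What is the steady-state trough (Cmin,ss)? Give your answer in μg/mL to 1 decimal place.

Over one 47-h interval, 47/25 ≈ 1.88 half-lives elapse, leaving f ≈ 0.2717 of each dose.
Accumulation ratio R = 1/(1 − f) ≈ 1/0.7283 ≈ 1.3731.
Single-dose peak C₀ = D/Vd = 911/89 ≈ 10.236 μg/mL.
Steady-state peak Cmax,ss = C₀·R ≈ 10.236 × 1.3731 ≈ 14.055 μg/mL.
One interval later, Cmin,ss = Cmax,ss·e^(−kτ) ≈ 14.055 × 0.2717 ≈ 3.819 μg/mL.

3.8 μg/mL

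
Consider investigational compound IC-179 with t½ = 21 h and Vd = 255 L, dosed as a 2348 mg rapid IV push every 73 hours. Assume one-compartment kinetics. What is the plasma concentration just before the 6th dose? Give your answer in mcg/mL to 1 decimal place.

f = (1/2)^(τ/t½) = (1/2)^(73/21) ≈ 0.0899.
C₀ = D/Vd = 2348/255 ≈ 9.208 mcg/mL.
Before the 6th dose, 5 doses have been given. Superposition: Cmin = C₀·(f + f² + … + f^5).
≈ 9.208 × (0.0899 + 0.0081 + 0.0007 + 0.0001 + 0.0000) ≈ 9.208 × 0.0988 ≈ 0.910 mcg/mL.

0.9 mcg/mL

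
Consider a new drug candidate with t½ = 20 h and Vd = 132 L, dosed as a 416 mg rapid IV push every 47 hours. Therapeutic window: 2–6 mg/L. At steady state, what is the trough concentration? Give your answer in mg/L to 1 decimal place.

k = ln2/t½ = ln2/20 ≈ 0.034657 h⁻¹; fraction remaining f = e^(−kτ) = e^(−0.034657×47) ≈ 0.1961.
Accumulation ratio R = 1/(1 − f) ≈ 1/0.8039 ≈ 1.2439.
Single-dose peak C₀ = D/Vd = 416/132 ≈ 3.152 mg/L.
Cmax,ss = C₀/(1 − f) ≈ 3.152/0.8039 ≈ 3.921 mg/L.
Steady-state trough Cmin,ss = Cmax,ss·f ≈ 3.921 × 0.1961 ≈ 0.769 mg/L.
Trough 0.8 mg/L vs MEC 2 mg/L: subtherapeutic.

0.8 mg/L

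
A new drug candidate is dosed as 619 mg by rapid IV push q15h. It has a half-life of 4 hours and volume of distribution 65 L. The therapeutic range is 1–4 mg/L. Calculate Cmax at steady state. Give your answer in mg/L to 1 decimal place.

Over one 15-h interval, 15/4 ≈ 3.75 half-lives elapse, leaving f ≈ 0.0743 of each dose.
At steady state, accumulation factor R = 1/(1 − e^(−kτ)) ≈ 1.0803.
Single-dose peak C₀ = D/Vd = 619/65 ≈ 9.523 mg/L.
Cmax,ss = C₀/(1 − f) ≈ 9.523/0.9257 ≈ 10.287 mg/L.
Peak 10.3 mg/L vs MTC 4 mg/L: exceeds toxic threshold.

10.3 mg/L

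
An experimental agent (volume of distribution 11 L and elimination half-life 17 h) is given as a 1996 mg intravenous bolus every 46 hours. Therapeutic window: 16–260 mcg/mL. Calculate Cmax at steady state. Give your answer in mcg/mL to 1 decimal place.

214.3 mcg/mL

τ/t½ = 46/17 ≈ 2.7059, so fraction remaining f = (1/2)^(46/17) ≈ 0.1533.
At steady state, accumulation factor R = 1/(1 − e^(−kτ)) ≈ 1.1811.
Each bolus raises the concentration by D/Vd = 1996/11 ≈ 181.455 mcg/mL.
Steady-state peak Cmax,ss = C₀·R ≈ 181.455 × 1.1811 ≈ 214.317 mcg/mL.
Peak 214.3 mcg/mL vs MTC 260 mcg/mL: below toxic threshold.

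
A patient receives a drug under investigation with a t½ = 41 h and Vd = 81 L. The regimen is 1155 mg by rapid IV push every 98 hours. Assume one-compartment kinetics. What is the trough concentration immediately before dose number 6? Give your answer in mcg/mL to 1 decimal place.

f = (1/2)^(τ/t½) = (1/2)^(98/41) ≈ 0.1908.
C₀ = D/Vd = 1155/81 ≈ 14.259 mcg/mL.
Before the 6th dose, 5 doses have been given. Superposition: Cmin = C₀·(f + f² + … + f^5).
≈ 14.259 × (0.1908 + 0.0364 + 0.0069 + 0.0013 + 0.0003) ≈ 14.259 × 0.2357 ≈ 3.361 mcg/mL.

3.4 mcg/mL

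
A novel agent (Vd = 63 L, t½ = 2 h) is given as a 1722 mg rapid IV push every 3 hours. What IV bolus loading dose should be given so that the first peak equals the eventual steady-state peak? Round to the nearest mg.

2664 mg

f = (1/2)^(3/2) ≈ 0.353553; accumulation ratio R = 1/(1−f) ≈ 1.54692.
Loading dose to hit Cmax,ss on first dose: D_load = D_maint·R ≈ 1722 × 1.54692 ≈ 2663.80 mg.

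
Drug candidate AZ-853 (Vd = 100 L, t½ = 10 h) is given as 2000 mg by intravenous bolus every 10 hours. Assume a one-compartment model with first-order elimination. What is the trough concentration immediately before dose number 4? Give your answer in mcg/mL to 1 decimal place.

17.5 mcg/mL

f = (1/2)^(τ/t½) = (1/2)^(10/10) ≈ 0.5000.
C₀ = D/Vd = 2000/100 ≈ 20.000 mcg/mL.
Before the 4th dose, 3 doses have been given. Superposition: Cmin = C₀·(f + f² + … + f^3).
≈ 20.000 × (0.5000 + 0.2500 + 0.1250) ≈ 20.000 × 0.8750 ≈ 17.500 mcg/mL.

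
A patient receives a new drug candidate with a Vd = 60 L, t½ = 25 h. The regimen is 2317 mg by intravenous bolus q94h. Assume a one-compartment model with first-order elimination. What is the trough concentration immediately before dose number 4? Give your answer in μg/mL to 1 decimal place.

3.1 μg/mL

f = (1/2)^(τ/t½) = (1/2)^(94/25) ≈ 0.0738.
C₀ = D/Vd = 2317/60 ≈ 38.617 μg/mL.
Before the 4th dose, 3 doses have been given. Superposition: Cmin = C₀·(f + f² + … + f^3).
≈ 38.617 × (0.0738 + 0.0054 + 0.0004) ≈ 38.617 × 0.0796 ≈ 3.074 μg/mL.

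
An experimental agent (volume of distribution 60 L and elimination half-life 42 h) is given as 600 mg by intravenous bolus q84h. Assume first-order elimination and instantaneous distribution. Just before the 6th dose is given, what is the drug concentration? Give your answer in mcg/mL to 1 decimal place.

3.3 mcg/mL

f = (1/2)^(τ/t½) = (1/2)^(84/42) ≈ 0.2500.
C₀ = D/Vd = 600/60 ≈ 10.000 mcg/mL.
Before the 6th dose, 5 doses have been given. Superposition: Cmin = C₀·(f + f² + … + f^5).
≈ 10.000 × (0.2500 + 0.0625 + 0.0156 + 0.0039 + 0.0010) ≈ 10.000 × 0.3330 ≈ 3.330 mcg/mL.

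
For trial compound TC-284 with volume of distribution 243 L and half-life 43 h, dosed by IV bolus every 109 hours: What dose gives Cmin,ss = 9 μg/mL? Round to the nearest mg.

10487 mg

τ/t½ = 109/43 ≈ 2.5349, so f = (1/2)^(109/43) ≈ 0.172554.
Cmin,ss = (D/Vd)·f/(1−f), so D = Cmin,ss·Vd·(1−f)/f.
D = 9 × 243 × (1−f)/f ≈ 9 × 243 × 4.79529 ≈ 10487.30 mg.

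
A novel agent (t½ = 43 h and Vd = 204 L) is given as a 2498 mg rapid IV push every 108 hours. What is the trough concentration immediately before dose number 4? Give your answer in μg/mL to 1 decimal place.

2.6 μg/mL

f = (1/2)^(τ/t½) = (1/2)^(108/43) ≈ 0.1754.
C₀ = D/Vd = 2498/204 ≈ 12.245 μg/mL.
Before the 4th dose, 3 doses have been given. Superposition: Cmin = C₀·(f + f² + … + f^3).
≈ 12.245 × (0.1754 + 0.0308 + 0.0054) ≈ 12.245 × 0.2116 ≈ 2.591 μg/mL.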